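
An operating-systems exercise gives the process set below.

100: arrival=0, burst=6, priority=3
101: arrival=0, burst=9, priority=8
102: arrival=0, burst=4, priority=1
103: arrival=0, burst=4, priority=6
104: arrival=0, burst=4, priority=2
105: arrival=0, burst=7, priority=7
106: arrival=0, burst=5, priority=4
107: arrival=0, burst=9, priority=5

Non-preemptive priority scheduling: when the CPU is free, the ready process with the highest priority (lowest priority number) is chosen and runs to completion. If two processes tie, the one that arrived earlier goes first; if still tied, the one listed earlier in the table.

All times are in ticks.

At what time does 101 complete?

48

Timeline: | 102 0-4 | 104 4-8 | 100 8-14 | 106 14-19 | 107 19-28 | 103 28-32 | 105 32-39 | 101 39-48 |
Completion: 100=14  101=48  102=4  103=32  104=8  105=39  106=19  107=28
Turnaround (C−A): 100=14  101=48  102=4  103=32  104=8  105=39  106=19  107=28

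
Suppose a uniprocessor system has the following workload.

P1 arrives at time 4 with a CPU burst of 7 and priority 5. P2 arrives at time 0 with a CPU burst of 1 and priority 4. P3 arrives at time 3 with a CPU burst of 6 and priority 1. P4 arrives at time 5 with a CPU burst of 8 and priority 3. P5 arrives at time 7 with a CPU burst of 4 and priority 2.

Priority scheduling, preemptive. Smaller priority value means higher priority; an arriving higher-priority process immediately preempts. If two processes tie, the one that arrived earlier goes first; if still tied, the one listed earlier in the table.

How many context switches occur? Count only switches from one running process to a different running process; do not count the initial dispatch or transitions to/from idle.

3

Gantt: | P2 0-1 | idle 1-3 | P3 3-9 | P5 9-13 | P4 13-21 | P1 21-28 |
Completion: P1=28  P2=1  P3=9  P4=21  P5=13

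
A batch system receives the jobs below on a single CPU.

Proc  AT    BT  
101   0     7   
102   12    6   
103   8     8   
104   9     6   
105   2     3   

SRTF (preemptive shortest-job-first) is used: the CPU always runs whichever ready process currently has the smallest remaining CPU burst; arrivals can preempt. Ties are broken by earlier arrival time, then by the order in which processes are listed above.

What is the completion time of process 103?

Timeline: | 101 0-2 | 105 2-5 | 101 5-10 | 104 10-16 | 102 16-22 | 103 22-30 |
Completion: 101=10  102=22  103=30  104=16  105=5

30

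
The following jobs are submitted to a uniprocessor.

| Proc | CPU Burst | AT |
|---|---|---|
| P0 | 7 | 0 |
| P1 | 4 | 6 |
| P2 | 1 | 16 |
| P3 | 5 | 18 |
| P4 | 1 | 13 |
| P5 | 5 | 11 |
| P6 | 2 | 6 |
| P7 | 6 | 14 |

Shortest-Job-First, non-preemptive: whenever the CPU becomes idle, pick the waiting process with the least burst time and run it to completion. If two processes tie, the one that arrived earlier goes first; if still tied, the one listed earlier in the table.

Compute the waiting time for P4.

Schedule: | P0 0-7 | P6 7-9 | P1 9-13 | P4 13-14 | P5 14-19 | P2 19-20 | P3 20-25 | P7 25-31 |
Completion: P0=7  P1=13  P2=20  P3=25  P4=14  P5=19  P6=9  P7=31
Waiting(P4) = turnaround − burst = 1 − 1 = 0

0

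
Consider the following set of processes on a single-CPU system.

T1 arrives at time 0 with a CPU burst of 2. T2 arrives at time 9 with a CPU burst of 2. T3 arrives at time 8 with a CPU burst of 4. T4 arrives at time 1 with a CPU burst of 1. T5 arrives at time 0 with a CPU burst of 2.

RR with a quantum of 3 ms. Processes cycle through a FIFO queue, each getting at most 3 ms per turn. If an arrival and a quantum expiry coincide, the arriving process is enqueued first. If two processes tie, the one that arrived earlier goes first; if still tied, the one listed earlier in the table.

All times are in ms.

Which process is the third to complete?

T4

Gantt: | T1 0-2 | T5 2-4 | T4 4-5 | idle 5-8 | T3 8-11 | T2 11-13 | T3 13-14 |
Completion: T1=2  T2=13  T3=14  T4=5  T5=4
Turnaround (C−A): T1=2  T2=4  T3=6  T4=4  T5=4
Finish order: T1 → T5 → T4 → T2 → T3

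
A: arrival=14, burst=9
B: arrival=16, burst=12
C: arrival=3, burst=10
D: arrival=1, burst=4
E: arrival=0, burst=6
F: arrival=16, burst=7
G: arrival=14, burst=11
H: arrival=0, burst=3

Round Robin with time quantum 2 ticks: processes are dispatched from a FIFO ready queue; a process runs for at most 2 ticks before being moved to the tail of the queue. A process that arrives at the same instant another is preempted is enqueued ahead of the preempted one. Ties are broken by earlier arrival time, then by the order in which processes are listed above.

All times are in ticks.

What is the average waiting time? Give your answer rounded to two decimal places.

23.88

Timeline: | E 0-2 | H 2-4 | D 4-6 | E 6-8 | C 8-10 | H 10-11 | D 11-13 | E 13-15 | C 15-17 | A 17-19 | G 19-21 | B 21-23 | F 23-25 | C 25-27 | A 27-29 | G 29-31 | B 31-33 | F 33-35 | C 35-37 | A 37-39 | G 39-41 | B 41-43 | F 43-45 | C 45-47 | A 47-49 | G 49-51 | B 51-53 | F 53-54 | A 54-55 | G 55-57 | B 57-59 | G 59-60 | B 60-62 |
Completion: A=55  B=62  C=47  D=13  E=15  F=54  G=60  H=11
Turnaround (C−A): A=41  B=46  C=44  D=12  E=15  F=38  G=46  H=11
Waiting times: A=32, B=34, C=34, D=8, E=9, F=31, G=35, H=8
Average waiting = (32+34+34+8+9+31+35+8) / 8 = 191/8 = 23.88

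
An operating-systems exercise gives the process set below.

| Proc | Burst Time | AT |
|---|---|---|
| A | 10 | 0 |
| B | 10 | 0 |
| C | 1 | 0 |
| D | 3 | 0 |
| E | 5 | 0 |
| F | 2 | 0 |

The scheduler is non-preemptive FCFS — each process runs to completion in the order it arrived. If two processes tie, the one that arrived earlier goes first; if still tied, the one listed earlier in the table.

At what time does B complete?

Timeline: | A 0-10 | B 10-20 | C 20-21 | D 21-24 | E 24-29 | F 29-31 |
Completion: A=10  B=20  C=21  D=24  E=29  F=31
Turnaround (C−A): A=10  B=20  C=21  D=24  E=29  F=31

20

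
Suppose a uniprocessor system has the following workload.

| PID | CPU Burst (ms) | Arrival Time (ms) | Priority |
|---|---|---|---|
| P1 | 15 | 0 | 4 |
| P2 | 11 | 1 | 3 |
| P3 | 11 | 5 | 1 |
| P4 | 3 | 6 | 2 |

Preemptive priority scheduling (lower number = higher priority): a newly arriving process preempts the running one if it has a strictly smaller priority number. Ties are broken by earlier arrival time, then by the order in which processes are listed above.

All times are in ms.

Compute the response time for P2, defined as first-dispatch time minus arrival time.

0

Timeline: | P1 0-1 | P2 1-5 | P3 5-16 | P4 16-19 | P2 19-26 | P1 26-40 |
Completion: P1=40  P2=26  P3=16  P4=19
Turnaround (C−A): P1=40  P2=25  P3=11  P4=13
Response(P2) = first start − arrival = 1 − 1 = 0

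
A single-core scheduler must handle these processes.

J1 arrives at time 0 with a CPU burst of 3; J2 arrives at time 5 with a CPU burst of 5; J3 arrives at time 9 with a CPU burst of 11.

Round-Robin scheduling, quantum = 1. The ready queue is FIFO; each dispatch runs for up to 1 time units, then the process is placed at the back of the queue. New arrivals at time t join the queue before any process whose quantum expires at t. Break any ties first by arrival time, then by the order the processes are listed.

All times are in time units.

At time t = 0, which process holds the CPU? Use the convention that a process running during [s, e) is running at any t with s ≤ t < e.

Gantt: | J1 0-3 | idle 3-5 | J2 5-9 | J3 9-10 | J2 10-11 | J3 11-21 |
Completion: J1=3  J2=11  J3=21
Turnaround (C−A): J1=3  J2=6  J3=12

J1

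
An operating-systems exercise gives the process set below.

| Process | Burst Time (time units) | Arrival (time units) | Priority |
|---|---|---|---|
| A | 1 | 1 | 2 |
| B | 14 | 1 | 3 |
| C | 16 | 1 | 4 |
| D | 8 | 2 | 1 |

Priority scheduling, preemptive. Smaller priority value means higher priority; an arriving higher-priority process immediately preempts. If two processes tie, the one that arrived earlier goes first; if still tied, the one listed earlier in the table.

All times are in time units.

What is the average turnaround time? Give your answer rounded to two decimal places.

Gantt: | idle 0-1 | A 1-2 | D 2-10 | B 10-24 | C 24-40 |
Completion: A=2  B=24  C=40  D=10
Turnaround times: A=1, B=23, C=39, D=8
Average turnaround = (1+23+39+8) / 4 = 71/4 = 17.75

17.75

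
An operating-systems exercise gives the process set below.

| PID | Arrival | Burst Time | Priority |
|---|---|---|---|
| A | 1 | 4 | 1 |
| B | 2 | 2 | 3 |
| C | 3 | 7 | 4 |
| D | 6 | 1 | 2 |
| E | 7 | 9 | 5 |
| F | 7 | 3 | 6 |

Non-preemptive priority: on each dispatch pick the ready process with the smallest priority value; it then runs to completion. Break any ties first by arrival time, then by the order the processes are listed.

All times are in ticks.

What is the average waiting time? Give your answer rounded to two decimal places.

5.67

Schedule: | idle 0-1 | A 1-5 | B 5-7 | D 7-8 | C 8-15 | E 15-24 | F 24-27 |
Completion: A=5  B=7  C=15  D=8  E=24  F=27
Turnaround (C−A): A=4  B=5  C=12  D=2  E=17  F=20
Waiting times: A=0, B=3, C=5, D=1, E=8, F=17
Average waiting = (0+3+5+1+8+17) / 6 = 34/6 = 5.67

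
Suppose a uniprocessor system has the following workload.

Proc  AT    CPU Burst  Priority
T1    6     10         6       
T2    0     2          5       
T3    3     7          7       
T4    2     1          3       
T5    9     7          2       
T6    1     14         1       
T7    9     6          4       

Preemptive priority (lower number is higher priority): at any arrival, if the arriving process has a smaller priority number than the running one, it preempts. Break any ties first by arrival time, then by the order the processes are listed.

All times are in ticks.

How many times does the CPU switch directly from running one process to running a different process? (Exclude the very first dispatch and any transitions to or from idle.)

Timeline: | T2 0-1 | T6 1-15 | T5 15-22 | T4 22-23 | T7 23-29 | T2 29-30 | T1 30-40 | T3 40-47 |
Completion: T1=40  T2=30  T3=47  T4=23  T5=22  T6=15  T7=29

7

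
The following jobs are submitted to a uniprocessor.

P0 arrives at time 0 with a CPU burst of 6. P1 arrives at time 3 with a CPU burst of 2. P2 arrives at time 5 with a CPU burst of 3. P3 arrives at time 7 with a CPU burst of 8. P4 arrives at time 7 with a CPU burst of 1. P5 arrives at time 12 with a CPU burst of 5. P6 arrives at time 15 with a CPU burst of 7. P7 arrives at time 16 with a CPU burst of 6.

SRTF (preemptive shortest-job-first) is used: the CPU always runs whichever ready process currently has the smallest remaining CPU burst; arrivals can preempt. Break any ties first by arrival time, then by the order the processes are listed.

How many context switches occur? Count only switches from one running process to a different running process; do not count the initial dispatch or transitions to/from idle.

8

Timeline: | P0 0-3 | P1 3-5 | P0 5-8 | P4 8-9 | P2 9-12 | P5 12-17 | P7 17-23 | P6 23-30 | P3 30-38 |
Completion: P0=8  P1=5  P2=12  P3=38  P4=9  P5=17  P6=30  P7=23
Turnaround (C−A): P0=8  P1=2  P2=7  P3=31  P4=2  P5=5  P6=15  P7=7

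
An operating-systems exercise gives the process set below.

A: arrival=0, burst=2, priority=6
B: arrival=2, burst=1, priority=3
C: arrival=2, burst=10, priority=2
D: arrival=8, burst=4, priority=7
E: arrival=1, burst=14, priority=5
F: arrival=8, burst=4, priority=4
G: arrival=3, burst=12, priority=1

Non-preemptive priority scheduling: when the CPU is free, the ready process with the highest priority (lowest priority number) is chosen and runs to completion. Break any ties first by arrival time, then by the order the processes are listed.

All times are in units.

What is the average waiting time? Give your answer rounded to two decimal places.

Timeline: | A 0-2 | C 2-12 | G 12-24 | B 24-25 | F 25-29 | E 29-43 | D 43-47 |
Completion: A=2  B=25  C=12  D=47  E=43  F=29  G=24
Waiting times: A=0, B=22, C=0, D=35, E=28, F=17, G=9
Average waiting = (0+22+0+35+28+17+9) / 7 = 111/7 = 15.86

15.86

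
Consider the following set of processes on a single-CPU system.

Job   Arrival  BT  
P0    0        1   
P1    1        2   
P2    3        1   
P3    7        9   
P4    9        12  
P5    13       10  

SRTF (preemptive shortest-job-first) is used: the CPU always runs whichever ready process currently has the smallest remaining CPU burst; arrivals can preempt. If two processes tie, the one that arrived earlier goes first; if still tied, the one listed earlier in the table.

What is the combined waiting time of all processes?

Schedule: | P0 0-1 | P1 1-3 | P2 3-4 | idle 4-7 | P3 7-16 | P5 16-26 | P4 26-38 |
Completion: P0=1  P1=3  P2=4  P3=16  P4=38  P5=26
Turnaround (C−A): P0=1  P1=2  P2=1  P3=9  P4=29  P5=13
Waiting = turnaround − burst: P0=0, P1=0, P2=0, P3=0, P4=17, P5=3
Total waiting = 0 + 0 + 0 + 0 + 17 + 3 = 20

20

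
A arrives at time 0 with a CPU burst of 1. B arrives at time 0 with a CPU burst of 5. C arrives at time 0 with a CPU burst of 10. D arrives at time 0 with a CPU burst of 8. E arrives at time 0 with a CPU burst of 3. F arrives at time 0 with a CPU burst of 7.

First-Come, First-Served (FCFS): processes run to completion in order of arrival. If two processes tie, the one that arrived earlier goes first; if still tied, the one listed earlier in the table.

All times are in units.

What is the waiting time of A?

Schedule: | A 0-1 | B 1-6 | C 6-16 | D 16-24 | E 24-27 | F 27-34 |
Completion: A=1  B=6  C=16  D=24  E=27  F=34
Waiting(A) = turnaround − burst = 1 − 1 = 0

0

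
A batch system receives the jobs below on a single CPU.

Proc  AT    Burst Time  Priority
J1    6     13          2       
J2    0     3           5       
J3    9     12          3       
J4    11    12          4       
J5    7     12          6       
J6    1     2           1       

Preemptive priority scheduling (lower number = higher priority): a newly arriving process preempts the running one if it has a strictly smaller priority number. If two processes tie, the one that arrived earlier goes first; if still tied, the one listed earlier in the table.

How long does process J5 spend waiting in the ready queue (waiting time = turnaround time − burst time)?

36

Schedule: | J2 0-1 | J6 1-3 | J2 3-5 | idle 5-6 | J1 6-19 | J3 19-31 | J4 31-43 | J5 43-55 |
Completion: J1=19  J2=5  J3=31  J4=43  J5=55  J6=3
Turnaround (C−A): J1=13  J2=5  J3=22  J4=32  J5=48  J6=2
Waiting(J5) = turnaround − burst = 48 − 12 = 36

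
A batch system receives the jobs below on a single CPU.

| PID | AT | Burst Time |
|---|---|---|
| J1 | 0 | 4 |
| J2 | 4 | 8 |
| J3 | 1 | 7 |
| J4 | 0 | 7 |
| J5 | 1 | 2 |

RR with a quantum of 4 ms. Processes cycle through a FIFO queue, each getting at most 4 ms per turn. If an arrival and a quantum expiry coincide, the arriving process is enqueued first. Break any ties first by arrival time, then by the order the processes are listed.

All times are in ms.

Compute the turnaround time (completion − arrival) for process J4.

21

Timeline: | J1 0-4 | J4 4-8 | J3 8-12 | J5 12-14 | J2 14-18 | J4 18-21 | J3 21-24 | J2 24-28 |
Completion: J1=4  J2=28  J3=24  J4=21  J5=14
Turnaround (C−A): J1=4  J2=24  J3=23  J4=21  J5=13
Turnaround(J4) = completion − arrival = 21 − 0 = 21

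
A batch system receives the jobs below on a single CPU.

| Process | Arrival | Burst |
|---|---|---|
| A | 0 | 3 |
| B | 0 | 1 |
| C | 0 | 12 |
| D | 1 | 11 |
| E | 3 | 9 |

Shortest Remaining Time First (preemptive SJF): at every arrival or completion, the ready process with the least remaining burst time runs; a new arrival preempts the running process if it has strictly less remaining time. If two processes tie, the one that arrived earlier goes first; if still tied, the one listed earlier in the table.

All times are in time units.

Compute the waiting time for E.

Schedule: | B 0-1 | A 1-4 | E 4-13 | D 13-24 | C 24-36 |
Completion: A=4  B=1  C=36  D=24  E=13
Waiting(E) = turnaround − burst = 10 − 9 = 1

1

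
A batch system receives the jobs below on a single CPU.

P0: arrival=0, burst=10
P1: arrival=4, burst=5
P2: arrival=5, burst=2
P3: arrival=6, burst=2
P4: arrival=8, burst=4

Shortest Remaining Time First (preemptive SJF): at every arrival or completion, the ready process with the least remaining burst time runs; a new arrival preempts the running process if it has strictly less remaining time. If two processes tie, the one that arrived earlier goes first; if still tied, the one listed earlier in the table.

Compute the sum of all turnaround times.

Schedule: | P0 0-4 | P1 4-5 | P2 5-7 | P3 7-9 | P1 9-13 | P4 13-17 | P0 17-23 |
Completion: P0=23  P1=13  P2=7  P3=9  P4=17
Turnaround = completion − arrival: P0=23, P1=9, P2=2, P3=3, P4=9
Total turnaround = 23 + 9 + 2 + 3 + 9 = 46

46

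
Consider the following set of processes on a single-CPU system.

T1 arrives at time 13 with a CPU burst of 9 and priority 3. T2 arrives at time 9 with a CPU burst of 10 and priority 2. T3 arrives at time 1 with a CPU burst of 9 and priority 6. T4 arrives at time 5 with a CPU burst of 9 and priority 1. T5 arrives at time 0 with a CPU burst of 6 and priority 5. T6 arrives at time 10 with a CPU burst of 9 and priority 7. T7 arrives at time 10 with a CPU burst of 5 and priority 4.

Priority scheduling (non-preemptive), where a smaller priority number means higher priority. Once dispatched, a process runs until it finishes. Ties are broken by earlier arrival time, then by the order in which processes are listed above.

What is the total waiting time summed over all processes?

Schedule: | T5 0-6 | T4 6-15 | T2 15-25 | T1 25-34 | T7 34-39 | T3 39-48 | T6 48-57 |
Completion: T1=34  T2=25  T3=48  T4=15  T5=6  T6=57  T7=39
Waiting = turnaround − burst: T1=12, T2=6, T3=38, T4=1, T5=0, T6=38, T7=24
Total waiting = 12 + 6 + 38 + 1 + 0 + 38 + 24 = 119

119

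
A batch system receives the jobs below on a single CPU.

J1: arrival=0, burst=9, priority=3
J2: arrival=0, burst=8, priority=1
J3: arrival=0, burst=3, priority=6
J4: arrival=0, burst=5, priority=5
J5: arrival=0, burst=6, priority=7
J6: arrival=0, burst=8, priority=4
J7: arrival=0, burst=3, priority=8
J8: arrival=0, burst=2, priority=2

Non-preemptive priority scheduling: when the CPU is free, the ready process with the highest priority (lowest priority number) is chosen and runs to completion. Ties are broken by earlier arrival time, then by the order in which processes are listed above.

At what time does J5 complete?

Gantt: | J2 0-8 | J8 8-10 | J1 10-19 | J6 19-27 | J4 27-32 | J3 32-35 | J5 35-41 | J7 41-44 |
Completion: J1=19  J2=8  J3=35  J4=32  J5=41  J6=27  J7=44  J8=10
Turnaround (C−A): J1=19  J2=8  J3=35  J4=32  J5=41  J6=27  J7=44  J8=10

41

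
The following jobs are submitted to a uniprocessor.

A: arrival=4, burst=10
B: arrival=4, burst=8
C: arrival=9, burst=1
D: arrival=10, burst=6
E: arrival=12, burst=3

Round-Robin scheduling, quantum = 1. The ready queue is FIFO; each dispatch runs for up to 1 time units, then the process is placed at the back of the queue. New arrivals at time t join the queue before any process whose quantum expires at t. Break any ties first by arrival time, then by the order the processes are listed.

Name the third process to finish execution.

Timeline: | idle 0-4 | A 4-5 | B 5-6 | A 6-7 | B 7-8 | A 8-9 | B 9-10 | C 10-11 | A 11-12 | D 12-13 | B 13-14 | E 14-15 | A 15-16 | D 16-17 | B 17-18 | E 18-19 | A 19-20 | D 20-21 | B 21-22 | E 22-23 | A 23-24 | D 24-25 | B 25-26 | A 26-27 | D 27-28 | B 28-29 | A 29-30 | D 30-31 | A 31-32 |
Completion: A=32  B=29  C=11  D=31  E=23
Finish order: C → E → B → D → A

B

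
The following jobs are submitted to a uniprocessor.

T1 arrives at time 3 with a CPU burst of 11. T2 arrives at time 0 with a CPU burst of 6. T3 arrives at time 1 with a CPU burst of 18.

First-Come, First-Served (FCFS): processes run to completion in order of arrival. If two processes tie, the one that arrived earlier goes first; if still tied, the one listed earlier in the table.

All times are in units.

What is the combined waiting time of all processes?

26

Schedule: | T2 0-6 | T3 6-24 | T1 24-35 |
Completion: T1=35  T2=6  T3=24
Turnaround (C−A): T1=32  T2=6  T3=23
Waiting = turnaround − burst: T1=21, T2=0, T3=5
Total waiting = 21 + 0 + 5 = 26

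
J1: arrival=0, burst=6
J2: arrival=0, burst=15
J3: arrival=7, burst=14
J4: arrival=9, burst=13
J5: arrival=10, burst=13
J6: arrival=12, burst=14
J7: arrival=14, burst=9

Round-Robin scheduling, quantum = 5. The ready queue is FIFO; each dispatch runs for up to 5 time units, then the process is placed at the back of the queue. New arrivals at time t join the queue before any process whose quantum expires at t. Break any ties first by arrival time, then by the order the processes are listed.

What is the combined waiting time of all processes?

Schedule: | J1 0-5 | J2 5-10 | J1 10-11 | J3 11-16 | J4 16-21 | J5 21-26 | J2 26-31 | J6 31-36 | J7 36-41 | J3 41-46 | J4 46-51 | J5 51-56 | J2 56-61 | J6 61-66 | J7 66-70 | J3 70-74 | J4 74-77 | J5 77-80 | J6 80-84 |
Completion: J1=11  J2=61  J3=74  J4=77  J5=80  J6=84  J7=70
Waiting = turnaround − burst: J1=5, J2=46, J3=53, J4=55, J5=57, J6=58, J7=47
Total waiting = 5 + 46 + 53 + 55 + 57 + 58 + 47 = 321

321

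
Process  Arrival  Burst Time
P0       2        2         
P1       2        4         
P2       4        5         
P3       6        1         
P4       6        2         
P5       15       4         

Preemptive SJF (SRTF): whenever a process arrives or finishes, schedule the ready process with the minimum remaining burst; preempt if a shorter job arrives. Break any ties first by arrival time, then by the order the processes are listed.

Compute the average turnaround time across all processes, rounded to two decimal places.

Timeline: | idle 0-2 | P0 2-4 | P1 4-6 | P3 6-7 | P1 7-9 | P4 9-11 | P2 11-16 | P5 16-20 |
Completion: P0=4  P1=9  P2=16  P3=7  P4=11  P5=20
Turnaround times: P0=2, P1=7, P2=12, P3=1, P4=5, P5=5
Average turnaround = (2+7+12+1+5+5) / 6 = 32/6 = 5.33

5.33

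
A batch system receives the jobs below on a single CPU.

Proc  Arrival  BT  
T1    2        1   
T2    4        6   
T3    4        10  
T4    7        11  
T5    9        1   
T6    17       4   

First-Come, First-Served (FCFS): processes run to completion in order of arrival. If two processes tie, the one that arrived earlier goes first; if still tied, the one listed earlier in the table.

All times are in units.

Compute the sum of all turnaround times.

Gantt: | idle 0-2 | T1 2-3 | idle 3-4 | T2 4-10 | T3 10-20 | T4 20-31 | T5 31-32 | T6 32-36 |
Completion: T1=3  T2=10  T3=20  T4=31  T5=32  T6=36
Turnaround (C−A): T1=1  T2=6  T3=16  T4=24  T5=23  T6=19
Turnaround = completion − arrival: T1=1, T2=6, T3=16, T4=24, T5=23, T6=19
Total turnaround = 1 + 6 + 16 + 24 + 23 + 19 = 89

89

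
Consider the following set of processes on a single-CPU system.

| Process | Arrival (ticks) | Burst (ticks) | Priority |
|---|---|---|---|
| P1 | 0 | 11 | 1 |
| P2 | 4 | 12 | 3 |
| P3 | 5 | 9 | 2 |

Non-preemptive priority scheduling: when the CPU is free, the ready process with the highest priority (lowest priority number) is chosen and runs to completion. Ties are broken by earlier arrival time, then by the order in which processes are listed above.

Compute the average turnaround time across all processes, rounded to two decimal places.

Timeline: | P1 0-11 | P3 11-20 | P2 20-32 |
Completion: P1=11  P2=32  P3=20
Turnaround times: P1=11, P2=28, P3=15
Average turnaround = (11+28+15) / 3 = 54/3 = 18.00

18.00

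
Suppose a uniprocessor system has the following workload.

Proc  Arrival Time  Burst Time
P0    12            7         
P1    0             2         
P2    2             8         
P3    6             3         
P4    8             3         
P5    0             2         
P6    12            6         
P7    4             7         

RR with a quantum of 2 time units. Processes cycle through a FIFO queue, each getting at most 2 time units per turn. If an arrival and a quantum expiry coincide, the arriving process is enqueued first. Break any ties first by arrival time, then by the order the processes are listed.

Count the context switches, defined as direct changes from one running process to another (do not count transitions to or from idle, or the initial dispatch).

20

Timeline: | P1 0-2 | P5 2-4 | P2 4-6 | P7 6-8 | P3 8-10 | P2 10-12 | P4 12-14 | P7 14-16 | P3 16-17 | P0 17-19 | P6 19-21 | P2 21-23 | P4 23-24 | P7 24-26 | P0 26-28 | P6 28-30 | P2 30-32 | P7 32-33 | P0 33-35 | P6 35-37 | P0 37-38 |
Completion: P0=38  P1=2  P2=32  P3=17  P4=24  P5=4  P6=37  P7=33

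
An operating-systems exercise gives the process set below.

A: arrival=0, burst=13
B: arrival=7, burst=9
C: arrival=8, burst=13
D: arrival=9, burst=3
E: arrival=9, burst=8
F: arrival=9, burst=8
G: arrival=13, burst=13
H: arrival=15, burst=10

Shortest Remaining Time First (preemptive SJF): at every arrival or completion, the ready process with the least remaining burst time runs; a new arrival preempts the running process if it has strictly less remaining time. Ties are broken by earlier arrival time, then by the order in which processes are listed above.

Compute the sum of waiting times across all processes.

170

Gantt: | A 0-9 | D 9-12 | A 12-16 | E 16-24 | F 24-32 | B 32-41 | H 41-51 | C 51-64 | G 64-77 |
Completion: A=16  B=41  C=64  D=12  E=24  F=32  G=77  H=51
Waiting = turnaround − burst: A=3, B=25, C=43, D=0, E=7, F=15, G=51, H=26
Total waiting = 3 + 25 + 43 + 0 + 7 + 15 + 51 + 26 = 170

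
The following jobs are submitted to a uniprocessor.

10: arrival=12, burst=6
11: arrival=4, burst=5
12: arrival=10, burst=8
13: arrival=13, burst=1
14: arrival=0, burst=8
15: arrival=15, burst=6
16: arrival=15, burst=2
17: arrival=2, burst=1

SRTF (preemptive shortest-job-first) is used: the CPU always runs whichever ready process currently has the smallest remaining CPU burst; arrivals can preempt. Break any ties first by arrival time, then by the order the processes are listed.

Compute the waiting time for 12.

Gantt: | 14 0-2 | 17 2-3 | 14 3-9 | 11 9-14 | 13 14-15 | 16 15-17 | 10 17-23 | 15 23-29 | 12 29-37 |
Completion: 10=23  11=14  12=37  13=15  14=9  15=29  16=17  17=3
Turnaround (C−A): 10=11  11=10  12=27  13=2  14=9  15=14  16=2  17=1
Waiting(12) = turnaround − burst = 27 − 8 = 19

19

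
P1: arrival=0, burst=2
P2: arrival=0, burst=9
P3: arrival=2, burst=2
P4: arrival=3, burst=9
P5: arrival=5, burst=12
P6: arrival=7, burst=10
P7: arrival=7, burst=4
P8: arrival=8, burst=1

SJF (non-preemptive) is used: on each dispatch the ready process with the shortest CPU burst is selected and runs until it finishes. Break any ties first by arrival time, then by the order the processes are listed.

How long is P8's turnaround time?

Gantt: | P1 0-2 | P3 2-4 | P2 4-13 | P8 13-14 | P7 14-18 | P4 18-27 | P6 27-37 | P5 37-49 |
Completion: P1=2  P2=13  P3=4  P4=27  P5=49  P6=37  P7=18  P8=14
Turnaround (C−A): P1=2  P2=13  P3=2  P4=24  P5=44  P6=30  P7=11  P8=6
Turnaround(P8) = completion − arrival = 14 − 8 = 6

6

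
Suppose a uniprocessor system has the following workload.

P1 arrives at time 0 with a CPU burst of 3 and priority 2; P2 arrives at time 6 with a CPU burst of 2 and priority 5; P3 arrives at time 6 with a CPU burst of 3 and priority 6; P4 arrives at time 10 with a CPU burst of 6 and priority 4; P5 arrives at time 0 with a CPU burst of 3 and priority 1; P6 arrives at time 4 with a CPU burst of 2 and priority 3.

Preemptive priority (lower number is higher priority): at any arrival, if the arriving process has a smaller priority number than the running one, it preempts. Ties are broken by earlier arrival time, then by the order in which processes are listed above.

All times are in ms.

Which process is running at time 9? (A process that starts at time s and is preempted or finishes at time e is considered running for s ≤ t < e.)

Gantt: | P5 0-3 | P1 3-6 | P6 6-8 | P2 8-10 | P4 10-16 | P3 16-19 |
Completion: P1=6  P2=10  P3=19  P4=16  P5=3  P6=8

P2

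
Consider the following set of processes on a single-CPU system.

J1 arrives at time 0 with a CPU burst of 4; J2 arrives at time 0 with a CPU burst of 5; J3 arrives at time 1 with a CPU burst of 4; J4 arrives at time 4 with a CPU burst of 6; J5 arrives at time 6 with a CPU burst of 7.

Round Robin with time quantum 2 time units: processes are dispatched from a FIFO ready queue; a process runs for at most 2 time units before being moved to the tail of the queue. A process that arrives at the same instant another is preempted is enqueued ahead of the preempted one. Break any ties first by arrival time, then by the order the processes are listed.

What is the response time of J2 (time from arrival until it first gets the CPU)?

2

Schedule: | J1 0-2 | J2 2-4 | J3 4-6 | J1 6-8 | J4 8-10 | J2 10-12 | J5 12-14 | J3 14-16 | J4 16-18 | J2 18-19 | J5 19-21 | J4 21-23 | J5 23-26 |
Completion: J1=8  J2=19  J3=16  J4=23  J5=26
Response(J2) = first start − arrival = 2 − 0 = 2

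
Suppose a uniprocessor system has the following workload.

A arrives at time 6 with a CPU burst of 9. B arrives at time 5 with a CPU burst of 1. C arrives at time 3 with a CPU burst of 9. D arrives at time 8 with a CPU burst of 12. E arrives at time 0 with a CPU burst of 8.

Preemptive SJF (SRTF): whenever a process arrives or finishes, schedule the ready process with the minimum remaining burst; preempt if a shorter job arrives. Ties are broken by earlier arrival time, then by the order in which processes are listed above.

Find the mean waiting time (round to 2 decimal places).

Schedule: | E 0-5 | B 5-6 | E 6-9 | C 9-18 | A 18-27 | D 27-39 |
Completion: A=27  B=6  C=18  D=39  E=9
Turnaround (C−A): A=21  B=1  C=15  D=31  E=9
Waiting times: A=12, B=0, C=6, D=19, E=1
Average waiting = (12+0+6+19+1) / 5 = 38/5 = 7.60

7.60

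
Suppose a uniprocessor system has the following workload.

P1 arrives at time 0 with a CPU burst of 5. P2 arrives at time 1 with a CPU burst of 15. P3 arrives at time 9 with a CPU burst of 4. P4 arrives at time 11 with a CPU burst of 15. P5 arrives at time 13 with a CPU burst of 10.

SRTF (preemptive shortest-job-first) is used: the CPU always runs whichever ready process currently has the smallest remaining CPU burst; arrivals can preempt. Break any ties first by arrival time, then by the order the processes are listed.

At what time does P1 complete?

Gantt: | P1 0-5 | P2 5-9 | P3 9-13 | P5 13-23 | P2 23-34 | P4 34-49 |
Completion: P1=5  P2=34  P3=13  P4=49  P5=23
Turnaround (C−A): P1=5  P2=33  P3=4  P4=38  P5=10

5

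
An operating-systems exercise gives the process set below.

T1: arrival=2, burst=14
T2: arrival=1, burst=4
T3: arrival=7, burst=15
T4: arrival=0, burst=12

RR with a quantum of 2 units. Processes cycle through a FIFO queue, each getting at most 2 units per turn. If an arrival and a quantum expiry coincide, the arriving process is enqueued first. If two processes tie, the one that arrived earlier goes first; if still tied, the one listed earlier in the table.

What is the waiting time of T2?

5

Gantt: | T4 0-2 | T2 2-4 | T1 4-6 | T4 6-8 | T2 8-10 | T1 10-12 | T3 12-14 | T4 14-16 | T1 16-18 | T3 18-20 | T4 20-22 | T1 22-24 | T3 24-26 | T4 26-28 | T1 28-30 | T3 30-32 | T4 32-34 | T1 34-36 | T3 36-38 | T1 38-40 | T3 40-45 |
Completion: T1=40  T2=10  T3=45  T4=34
Turnaround (C−A): T1=38  T2=9  T3=38  T4=34
Waiting(T2) = turnaround − burst = 9 − 4 = 5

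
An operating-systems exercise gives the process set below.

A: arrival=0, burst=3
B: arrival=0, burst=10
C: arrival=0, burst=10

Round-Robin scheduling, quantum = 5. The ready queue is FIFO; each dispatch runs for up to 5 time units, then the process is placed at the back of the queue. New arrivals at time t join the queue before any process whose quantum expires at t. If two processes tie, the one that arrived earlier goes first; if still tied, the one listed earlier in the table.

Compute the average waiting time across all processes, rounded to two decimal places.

7.00

Gantt: | A 0-3 | B 3-8 | C 8-13 | B 13-18 | C 18-23 |
Completion: A=3  B=18  C=23
Turnaround (C−A): A=3  B=18  C=23
Waiting times: A=0, B=8, C=13
Average waiting = (0+8+13) / 3 = 21/3 = 7.00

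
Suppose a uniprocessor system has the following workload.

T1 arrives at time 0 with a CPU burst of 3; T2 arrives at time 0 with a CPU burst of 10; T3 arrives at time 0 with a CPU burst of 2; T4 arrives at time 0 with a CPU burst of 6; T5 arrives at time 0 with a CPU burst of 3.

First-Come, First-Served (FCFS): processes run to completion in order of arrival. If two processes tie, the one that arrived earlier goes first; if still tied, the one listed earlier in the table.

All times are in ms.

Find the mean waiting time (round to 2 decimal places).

Timeline: | T1 0-3 | T2 3-13 | T3 13-15 | T4 15-21 | T5 21-24 |
Completion: T1=3  T2=13  T3=15  T4=21  T5=24
Turnaround (C−A): T1=3  T2=13  T3=15  T4=21  T5=24
Waiting times: T1=0, T2=3, T3=13, T4=15, T5=21
Average waiting = (0+3+13+15+21) / 5 = 52/5 = 10.40

10.40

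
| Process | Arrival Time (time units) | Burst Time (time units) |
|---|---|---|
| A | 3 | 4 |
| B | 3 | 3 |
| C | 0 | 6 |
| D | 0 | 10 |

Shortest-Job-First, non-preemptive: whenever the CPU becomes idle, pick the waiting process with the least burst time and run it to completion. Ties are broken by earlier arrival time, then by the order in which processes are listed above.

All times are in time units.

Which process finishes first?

Schedule: | C 0-6 | B 6-9 | A 9-13 | D 13-23 |
Completion: A=13  B=9  C=6  D=23
Turnaround (C−A): A=10  B=6  C=6  D=23
Finish order: C → B → A → D

C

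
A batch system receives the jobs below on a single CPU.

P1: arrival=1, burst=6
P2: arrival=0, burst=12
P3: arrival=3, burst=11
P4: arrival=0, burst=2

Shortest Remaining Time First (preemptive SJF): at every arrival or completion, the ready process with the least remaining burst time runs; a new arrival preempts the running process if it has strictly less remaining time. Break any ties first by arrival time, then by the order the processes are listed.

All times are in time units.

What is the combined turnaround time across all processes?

56

Gantt: | P4 0-2 | P1 2-8 | P3 8-19 | P2 19-31 |
Completion: P1=8  P2=31  P3=19  P4=2
Turnaround (C−A): P1=7  P2=31  P3=16  P4=2
Turnaround = completion − arrival: P1=7, P2=31, P3=16, P4=2
Total turnaround = 7 + 31 + 16 + 2 = 56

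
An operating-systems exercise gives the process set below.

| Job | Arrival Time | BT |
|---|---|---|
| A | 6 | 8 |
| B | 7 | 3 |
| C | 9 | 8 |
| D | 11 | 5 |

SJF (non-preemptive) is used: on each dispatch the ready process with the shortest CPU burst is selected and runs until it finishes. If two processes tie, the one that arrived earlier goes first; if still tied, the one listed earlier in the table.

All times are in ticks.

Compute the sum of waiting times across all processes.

26

Gantt: | idle 0-6 | A 6-14 | B 14-17 | D 17-22 | C 22-30 |
Completion: A=14  B=17  C=30  D=22
Waiting = turnaround − burst: A=0, B=7, C=13, D=6
Total waiting = 0 + 7 + 13 + 6 = 26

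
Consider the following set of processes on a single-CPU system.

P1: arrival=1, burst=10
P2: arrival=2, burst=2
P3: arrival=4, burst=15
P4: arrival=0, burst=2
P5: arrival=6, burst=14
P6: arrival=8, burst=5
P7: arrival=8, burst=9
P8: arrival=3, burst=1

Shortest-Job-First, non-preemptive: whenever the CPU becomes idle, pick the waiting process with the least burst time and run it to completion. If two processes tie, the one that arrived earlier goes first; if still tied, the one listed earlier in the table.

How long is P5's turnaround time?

Timeline: | P4 0-2 | P2 2-4 | P8 4-5 | P1 5-15 | P6 15-20 | P7 20-29 | P5 29-43 | P3 43-58 |
Completion: P1=15  P2=4  P3=58  P4=2  P5=43  P6=20  P7=29  P8=5
Turnaround(P5) = completion − arrival = 43 − 6 = 37

37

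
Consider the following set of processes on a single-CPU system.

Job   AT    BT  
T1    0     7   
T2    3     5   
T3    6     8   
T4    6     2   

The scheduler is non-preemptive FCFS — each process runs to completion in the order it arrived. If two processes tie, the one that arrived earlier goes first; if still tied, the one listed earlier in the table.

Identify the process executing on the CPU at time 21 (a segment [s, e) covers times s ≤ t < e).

Timeline: | T1 0-7 | T2 7-12 | T3 12-20 | T4 20-22 |
Completion: T1=7  T2=12  T3=20  T4=22
Turnaround (C−A): T1=7  T2=9  T3=14  T4=16

T4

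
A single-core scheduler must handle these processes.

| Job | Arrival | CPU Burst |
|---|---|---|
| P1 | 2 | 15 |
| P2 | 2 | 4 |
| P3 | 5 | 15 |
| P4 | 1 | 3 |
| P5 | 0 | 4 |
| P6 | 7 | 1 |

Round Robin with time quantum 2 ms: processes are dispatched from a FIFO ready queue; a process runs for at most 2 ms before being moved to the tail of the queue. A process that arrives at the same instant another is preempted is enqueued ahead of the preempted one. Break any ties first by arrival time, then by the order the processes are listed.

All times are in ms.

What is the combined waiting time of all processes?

Timeline: | P5 0-2 | P4 2-4 | P1 4-6 | P2 6-8 | P5 8-10 | P4 10-11 | P3 11-13 | P1 13-15 | P6 15-16 | P2 16-18 | P3 18-20 | P1 20-22 | P3 22-24 | P1 24-26 | P3 26-28 | P1 28-30 | P3 30-32 | P1 32-34 | P3 34-36 | P1 36-38 | P3 38-40 | P1 40-41 | P3 41-42 |
Completion: P1=41  P2=18  P3=42  P4=11  P5=10  P6=16
Waiting = turnaround − burst: P1=24, P2=12, P3=22, P4=7, P5=6, P6=8
Total waiting = 24 + 12 + 22 + 7 + 6 + 8 = 79

79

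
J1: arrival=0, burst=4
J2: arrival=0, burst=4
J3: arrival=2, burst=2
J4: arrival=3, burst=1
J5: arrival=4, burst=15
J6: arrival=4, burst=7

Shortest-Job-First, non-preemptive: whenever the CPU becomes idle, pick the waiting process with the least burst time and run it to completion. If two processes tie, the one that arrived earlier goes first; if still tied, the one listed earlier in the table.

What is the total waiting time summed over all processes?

Timeline: | J1 0-4 | J4 4-5 | J3 5-7 | J2 7-11 | J6 11-18 | J5 18-33 |
Completion: J1=4  J2=11  J3=7  J4=5  J5=33  J6=18
Waiting = turnaround − burst: J1=0, J2=7, J3=3, J4=1, J5=14, J6=7
Total waiting = 0 + 7 + 3 + 1 + 14 + 7 = 32

32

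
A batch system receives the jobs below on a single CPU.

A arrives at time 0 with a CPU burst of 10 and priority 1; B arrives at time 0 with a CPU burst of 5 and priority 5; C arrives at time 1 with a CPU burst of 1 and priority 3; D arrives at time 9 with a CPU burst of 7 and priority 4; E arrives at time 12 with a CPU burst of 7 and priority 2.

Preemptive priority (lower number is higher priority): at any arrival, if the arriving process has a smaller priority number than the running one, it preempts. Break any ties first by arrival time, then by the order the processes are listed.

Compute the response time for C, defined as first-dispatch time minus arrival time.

9

Gantt: | A 0-10 | C 10-11 | D 11-12 | E 12-19 | D 19-25 | B 25-30 |
Completion: A=10  B=30  C=11  D=25  E=19
Response(C) = first start − arrival = 10 − 1 = 9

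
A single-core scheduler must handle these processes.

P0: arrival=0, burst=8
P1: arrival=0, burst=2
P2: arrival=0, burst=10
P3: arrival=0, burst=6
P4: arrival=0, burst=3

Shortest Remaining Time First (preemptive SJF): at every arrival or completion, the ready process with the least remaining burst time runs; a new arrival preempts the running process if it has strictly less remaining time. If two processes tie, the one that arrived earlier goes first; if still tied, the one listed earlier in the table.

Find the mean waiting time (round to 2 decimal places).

7.40

Timeline: | P1 0-2 | P4 2-5 | P3 5-11 | P0 11-19 | P2 19-29 |
Completion: P0=19  P1=2  P2=29  P3=11  P4=5
Waiting times: P0=11, P1=0, P2=19, P3=5, P4=2
Average waiting = (11+0+19+5+2) / 5 = 37/5 = 7.40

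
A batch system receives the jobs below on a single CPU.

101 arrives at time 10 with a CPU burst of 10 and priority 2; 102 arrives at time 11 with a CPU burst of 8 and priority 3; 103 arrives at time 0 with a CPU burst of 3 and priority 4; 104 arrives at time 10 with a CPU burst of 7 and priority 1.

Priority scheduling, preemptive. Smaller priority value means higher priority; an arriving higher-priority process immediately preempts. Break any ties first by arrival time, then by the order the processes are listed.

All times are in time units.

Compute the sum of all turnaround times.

51

Schedule: | 103 0-3 | idle 3-10 | 104 10-17 | 101 17-27 | 102 27-35 |
Completion: 101=27  102=35  103=3  104=17
Turnaround (C−A): 101=17  102=24  103=3  104=7
Turnaround = completion − arrival: 101=17, 102=24, 103=3, 104=7
Total turnaround = 17 + 24 + 3 + 7 = 51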